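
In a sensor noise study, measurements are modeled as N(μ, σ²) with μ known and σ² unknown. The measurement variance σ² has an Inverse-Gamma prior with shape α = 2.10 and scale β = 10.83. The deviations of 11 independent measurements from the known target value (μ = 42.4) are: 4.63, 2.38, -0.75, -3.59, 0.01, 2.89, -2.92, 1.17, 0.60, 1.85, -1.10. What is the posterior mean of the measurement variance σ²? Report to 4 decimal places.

With known mean μ and an Inverse-Gamma(α, β) prior on σ², the Normal likelihood is conjugate: posterior is Inv-Gamma(α + n/2, β + Σ(xᵢ−μ)²/2).
Σ(xᵢ−μ)² = (4.63)² + (2.38)² + (-0.75)² + (-3.59)² + (0.01)² + (2.89)² + (-2.92)² + (1.17)² + (0.60)² + (1.85)² + (-1.10)² = 63.7919.
Posterior: Inv-Gamma(2.10 + 11/2, 10.83 + 63.7919/2) = Inv-Gamma(7.60, 42.72595).
E[σ²|data] = β/(α−1) = 42.72595/6.60 = 6.4736.

6.4736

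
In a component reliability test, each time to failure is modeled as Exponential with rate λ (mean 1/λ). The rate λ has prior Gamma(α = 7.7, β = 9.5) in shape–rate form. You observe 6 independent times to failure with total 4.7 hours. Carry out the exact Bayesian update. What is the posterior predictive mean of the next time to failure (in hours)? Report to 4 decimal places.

1.1181

With a Gamma(shape α, rate β) prior on the exponential rate λ, the posterior after n observations with total T = Σxᵢ is Gamma(α+n, β+T).
Posterior: Gamma(7.7+6, 9.5+4.7) = Gamma(13.7, 14.2).
The predictive distribution for the next observation is Lomax; its mean is β/(α−1) = 14.2/12.7 = 1.1181.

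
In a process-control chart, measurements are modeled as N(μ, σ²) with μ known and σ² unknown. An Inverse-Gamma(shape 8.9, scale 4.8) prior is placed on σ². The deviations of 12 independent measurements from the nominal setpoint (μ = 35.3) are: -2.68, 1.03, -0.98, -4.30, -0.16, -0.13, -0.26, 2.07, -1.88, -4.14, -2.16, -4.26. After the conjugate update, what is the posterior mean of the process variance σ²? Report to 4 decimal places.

3.0639

With known mean μ and an Inverse-Gamma(α, β) prior on σ², the Normal likelihood is conjugate: posterior is Inv-Gamma(α + n/2, β + Σ(xᵢ−μ)²/2).
Σ(xᵢ−μ)² = (-2.68)² + (1.03)² + (-0.98)² + (-4.30)² + (-0.16)² + (-0.13)² + (-0.26)² + (2.07)² + (-1.88)² + (-4.14)² + (-2.16)² + (-4.26)² = 75.5759.
Posterior: Inv-Gamma(8.9 + 12/2, 4.8 + 75.5759/2) = Inv-Gamma(14.90, 42.58795).
E[σ²|data] = β/(α−1) = 42.58795/13.90 = 3.0639.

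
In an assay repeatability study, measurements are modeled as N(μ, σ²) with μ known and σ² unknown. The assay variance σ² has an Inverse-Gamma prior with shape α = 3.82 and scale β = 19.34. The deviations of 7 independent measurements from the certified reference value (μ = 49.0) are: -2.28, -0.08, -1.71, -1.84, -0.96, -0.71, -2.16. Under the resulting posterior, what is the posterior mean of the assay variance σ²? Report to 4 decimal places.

4.4530

With known mean μ and an Inverse-Gamma(α, β) prior on σ², the Normal likelihood is conjugate: posterior is Inv-Gamma(α + n/2, β + Σ(xᵢ−μ)²/2).
Σ(xᵢ−μ)² = (-2.28)² + (-0.08)² + (-1.71)² + (-1.84)² + (-0.96)² + (-0.71)² + (-2.16)² = 17.6058.
Posterior: Inv-Gamma(3.82 + 7/2, 19.34 + 17.6058/2) = Inv-Gamma(7.32, 28.14290).
E[σ²|data] = β/(α−1) = 28.14290/6.32 = 4.4530.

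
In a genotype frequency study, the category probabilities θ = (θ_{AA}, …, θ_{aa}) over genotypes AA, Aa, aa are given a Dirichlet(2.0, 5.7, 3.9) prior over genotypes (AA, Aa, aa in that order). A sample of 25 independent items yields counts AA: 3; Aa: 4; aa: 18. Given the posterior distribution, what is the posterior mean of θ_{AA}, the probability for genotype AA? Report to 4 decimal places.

0.1366

The Dirichlet prior is conjugate to the Multinomial likelihood: each posterior αⱼ = prior αⱼ + observed count nⱼ.
Posterior concentration: (5.0, 9.7, 21.9), total = 36.6.
E[θ_{AA}|data] = α_{AA}/Σα = 5.0/36.6 = 0.1366.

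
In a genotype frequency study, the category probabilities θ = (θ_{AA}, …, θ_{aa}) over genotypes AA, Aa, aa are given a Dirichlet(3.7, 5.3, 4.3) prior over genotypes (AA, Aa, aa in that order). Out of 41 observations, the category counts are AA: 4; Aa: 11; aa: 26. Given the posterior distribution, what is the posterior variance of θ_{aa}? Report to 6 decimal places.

0.004460

The Dirichlet prior is conjugate to the Multinomial likelihood: each posterior αⱼ = prior αⱼ + observed count nⱼ.
Posterior concentration: (7.7, 16.3, 30.3), total = 54.3.
Var[θ_j] = α_j(Σα−α_j)/((Σα)²(Σα+1)) = 30.3·24.0/(54.3²·55.3) = 0.004460.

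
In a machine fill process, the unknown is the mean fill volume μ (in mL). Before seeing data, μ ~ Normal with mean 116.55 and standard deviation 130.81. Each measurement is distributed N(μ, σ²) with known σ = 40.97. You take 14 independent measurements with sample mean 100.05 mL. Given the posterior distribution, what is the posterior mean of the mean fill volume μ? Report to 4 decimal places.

100.1648

For Normal data with known variance σ², a Normal(μ₀, σ₀²) prior on μ is conjugate. Posterior precision = 1/σ₀² + n/σ²; posterior mean is the precision-weighted average of μ₀ and x̄.
n·x̄ = 14·100.05 = 1400.7.
σ₀² = 130.81² = 17111.2561, σ² = 40.97² = 1678.5409; σ² + n·σ₀² = 1678.5409 + 14·17111.2561 = 241236.1263.
Posterior mean = (μ₀/σ₀² + n·x̄/σ²)/(1/σ₀² + n/σ²) = (σ²·μ₀ + σ₀²·n·x̄)/(σ² + n·σ₀²) = (1678.5409·116.55 + 17111.2561·1400.7)/241236.1263 = 24163370.361165/241236.1263 = 100.1648.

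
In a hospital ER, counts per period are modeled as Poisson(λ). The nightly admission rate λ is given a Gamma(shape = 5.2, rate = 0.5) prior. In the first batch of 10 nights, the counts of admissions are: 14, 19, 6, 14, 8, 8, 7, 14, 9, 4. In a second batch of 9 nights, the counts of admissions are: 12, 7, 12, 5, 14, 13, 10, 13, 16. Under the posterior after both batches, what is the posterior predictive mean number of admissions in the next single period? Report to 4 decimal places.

10.7795

With a Gamma(shape α, rate β) prior, the Poisson likelihood is conjugate: the posterior is Gamma(α + ΣXᵢ, β + n).
Batch 1: sum of counts S = 103 over n = 10 nights.
After batch 1: Gamma(α+S, β+n) = Gamma(5.2+103, 0.5+10) = Gamma(108.2, 10.5).
Batch 2: sum of counts S = 102 over n = 9 nights.
After batch 2: Gamma(α+S, β+n) = Gamma(108.2+102, 10.5+9) = Gamma(210.2, 19.5).
The predictive distribution for one future period is NegBinom with mean α/β = 10.7795.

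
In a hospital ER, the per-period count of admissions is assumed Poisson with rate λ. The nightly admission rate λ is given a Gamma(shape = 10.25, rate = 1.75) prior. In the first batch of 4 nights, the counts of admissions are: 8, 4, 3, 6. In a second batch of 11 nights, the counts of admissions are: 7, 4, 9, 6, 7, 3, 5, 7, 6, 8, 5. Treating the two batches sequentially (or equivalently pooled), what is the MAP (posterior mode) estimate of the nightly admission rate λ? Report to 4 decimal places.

With a Gamma(shape α, rate β) prior, the Poisson likelihood is conjugate: the posterior is Gamma(α + ΣXᵢ, β + n).
Batch 1: sum of counts S = 21 over n = 4 nights.
After batch 1: Gamma(α+S, β+n) = Gamma(10.25+21, 1.75+4) = Gamma(31.25, 5.75).
Batch 2: sum of counts S = 67 over n = 11 nights.
After batch 2: Gamma(α+S, β+n) = Gamma(31.25+67, 5.75+11) = Gamma(98.25, 16.75).
Mode of Gamma(α,β) for α≥1 is (α−1)/β = 97.25/16.75 = 5.8060.

5.8060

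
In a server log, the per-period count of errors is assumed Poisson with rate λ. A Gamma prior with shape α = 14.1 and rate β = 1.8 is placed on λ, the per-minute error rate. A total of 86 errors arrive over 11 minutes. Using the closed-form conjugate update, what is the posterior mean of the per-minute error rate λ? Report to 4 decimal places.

With a Gamma(shape α, rate β) prior, the Poisson likelihood is conjugate: the posterior is Gamma(α + ΣXᵢ, β + n).
Posterior: Gamma(α+S, β+n) = Gamma(14.1+86, 1.8+11) = Gamma(100.1, 12.8).
Posterior mean = α/β = 100.1/12.8 = 7.8203.

7.8203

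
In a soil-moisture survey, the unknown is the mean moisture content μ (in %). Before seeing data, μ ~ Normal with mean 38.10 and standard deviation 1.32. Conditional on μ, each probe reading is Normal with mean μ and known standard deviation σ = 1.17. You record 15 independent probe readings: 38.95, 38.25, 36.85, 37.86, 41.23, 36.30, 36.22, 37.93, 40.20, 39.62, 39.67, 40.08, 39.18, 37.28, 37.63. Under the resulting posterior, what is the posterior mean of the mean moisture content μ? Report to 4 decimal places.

38.4643

For Normal data with known variance σ², a Normal(μ₀, σ₀²) prior on μ is conjugate. Posterior precision = 1/σ₀² + n/σ²; posterior mean is the precision-weighted average of μ₀ and x̄.
Σxᵢ = 38.95 + 38.25 + 36.85 + 37.86 + 41.23 + 36.30 + 36.22 + 37.93 + 40.20 + 39.62 + 39.67 + 40.08 + 39.18 + 37.28 + 37.63 = 577.25, so n·x̄ = 577.25.
σ₀² = 1.32² = 1.7424, σ² = 1.17² = 1.3689; σ² + n·σ₀² = 1.3689 + 15·1.7424 = 27.5049.
Posterior mean = (μ₀/σ₀² + n·x̄/σ²)/(1/σ₀² + n/σ²) = (σ²·μ₀ + σ₀²·n·x̄)/(σ² + n·σ₀²) = (1.3689·38.10 + 1.7424·577.25)/27.5049 = 1057.95549/27.5049 = 38.4643.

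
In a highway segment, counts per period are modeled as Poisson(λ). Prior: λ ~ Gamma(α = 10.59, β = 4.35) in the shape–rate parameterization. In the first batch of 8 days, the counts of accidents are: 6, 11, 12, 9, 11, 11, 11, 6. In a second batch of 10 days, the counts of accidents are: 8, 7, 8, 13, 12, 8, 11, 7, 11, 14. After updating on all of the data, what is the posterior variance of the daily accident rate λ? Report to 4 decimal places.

0.3735

With a Gamma(shape α, rate β) prior, the Poisson likelihood is conjugate: the posterior is Gamma(α + ΣXᵢ, β + n).
Batch 1: sum of counts S = 77 over n = 8 days.
After batch 1: Gamma(α+S, β+n) = Gamma(10.59+77, 4.35+8) = Gamma(87.59, 12.35).
Batch 2: sum of counts S = 99 over n = 10 days.
After batch 2: Gamma(α+S, β+n) = Gamma(87.59+99, 12.35+10) = Gamma(186.59, 22.35).
Var = α/β² = 186.59/22.35² = 0.3735.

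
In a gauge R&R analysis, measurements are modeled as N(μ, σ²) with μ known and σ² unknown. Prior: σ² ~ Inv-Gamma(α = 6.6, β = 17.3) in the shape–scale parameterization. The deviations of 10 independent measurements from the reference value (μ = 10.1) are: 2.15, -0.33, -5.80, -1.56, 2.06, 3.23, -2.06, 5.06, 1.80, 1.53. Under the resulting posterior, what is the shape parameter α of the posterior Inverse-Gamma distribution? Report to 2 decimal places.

11.60

With known mean μ and an Inverse-Gamma(α, β) prior on σ², the Normal likelihood is conjugate: posterior is Inv-Gamma(α + n/2, β + Σ(xᵢ−μ)²/2).
Σ(xᵢ−μ)² = (2.15)² + (-0.33)² + (-5.80)² + (-1.56)² + (2.06)² + (3.23)² + (-2.06)² + (5.06)² + (1.80)² + (1.53)² = 90.9096.
Posterior: Inv-Gamma(6.6 + 10/2, 17.3 + 90.9096/2) = Inv-Gamma(11.60, 62.75480).
Posterior α = 11.60.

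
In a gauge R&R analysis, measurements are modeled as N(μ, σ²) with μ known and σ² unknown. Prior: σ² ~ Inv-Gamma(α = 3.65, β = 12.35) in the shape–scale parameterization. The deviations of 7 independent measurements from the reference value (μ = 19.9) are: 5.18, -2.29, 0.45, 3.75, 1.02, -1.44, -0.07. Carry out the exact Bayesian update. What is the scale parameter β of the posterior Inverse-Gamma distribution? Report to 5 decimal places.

37.08020

With known mean μ and an Inverse-Gamma(α, β) prior on σ², the Normal likelihood is conjugate: posterior is Inv-Gamma(α + n/2, β + Σ(xᵢ−μ)²/2).
Σ(xᵢ−μ)² = (5.18)² + (-2.29)² + (0.45)² + (3.75)² + (1.02)² + (-1.44)² + (-0.07)² = 49.4604.
Posterior: Inv-Gamma(3.65 + 7/2, 12.35 + 49.4604/2) = Inv-Gamma(7.15, 37.08020).
Posterior β = 37.08020.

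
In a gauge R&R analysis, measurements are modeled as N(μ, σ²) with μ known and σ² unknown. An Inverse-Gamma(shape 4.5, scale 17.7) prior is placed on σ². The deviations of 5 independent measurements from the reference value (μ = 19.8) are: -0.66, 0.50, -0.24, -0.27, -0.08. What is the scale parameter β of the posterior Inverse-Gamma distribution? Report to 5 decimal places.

With known mean μ and an Inverse-Gamma(α, β) prior on σ², the Normal likelihood is conjugate: posterior is Inv-Gamma(α + n/2, β + Σ(xᵢ−μ)²/2).
Σ(xᵢ−μ)² = (-0.66)² + (0.50)² + (-0.24)² + (-0.27)² + (-0.08)² = 0.8225.
Posterior: Inv-Gamma(4.5 + 5/2, 17.7 + 0.8225/2) = Inv-Gamma(7.00, 18.11125).
Posterior β = 18.11125.

18.11125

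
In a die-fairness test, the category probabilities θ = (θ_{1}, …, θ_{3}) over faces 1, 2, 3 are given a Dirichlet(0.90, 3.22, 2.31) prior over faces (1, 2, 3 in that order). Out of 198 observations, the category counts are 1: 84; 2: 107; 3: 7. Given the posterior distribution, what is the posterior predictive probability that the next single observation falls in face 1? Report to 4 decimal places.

The Dirichlet prior is conjugate to the Multinomial likelihood: each posterior αⱼ = prior αⱼ + observed count nⱼ.
Posterior concentration: (84.90, 110.22, 9.31), total = 204.43.
P(next = 1 | data) = α_{1}/Σα = 0.4153.

0.4153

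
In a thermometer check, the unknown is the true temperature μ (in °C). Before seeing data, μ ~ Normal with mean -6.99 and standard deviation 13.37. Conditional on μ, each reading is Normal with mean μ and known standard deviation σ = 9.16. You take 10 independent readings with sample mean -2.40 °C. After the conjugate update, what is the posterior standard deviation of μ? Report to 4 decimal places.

For Normal data with known variance σ², a Normal(μ₀, σ₀²) prior on μ is conjugate. Posterior precision = 1/σ₀² + n/σ²; posterior mean is the precision-weighted average of μ₀ and x̄.
σ₀² = 13.37² = 178.7569, σ² = 9.16² = 83.9056; σ² + n·σ₀² = 83.9056 + 10·178.7569 = 1871.4746.
Posterior precision = 1/σ₀² + n/σ² = 1/178.7569 + 10/83.9056 = (σ² + n·σ₀²)/(σ₀²σ²) = 1871.4746/(178.7569·83.9056); posterior variance σₙ² = σ₀²σ²/(σ² + n·σ₀²) = 178.7569·83.9056/1871.4746 = 8.014378.
Posterior SD = √σₙ² = √(178.7569·83.9056/1871.4746) = 2.8310.

2.8310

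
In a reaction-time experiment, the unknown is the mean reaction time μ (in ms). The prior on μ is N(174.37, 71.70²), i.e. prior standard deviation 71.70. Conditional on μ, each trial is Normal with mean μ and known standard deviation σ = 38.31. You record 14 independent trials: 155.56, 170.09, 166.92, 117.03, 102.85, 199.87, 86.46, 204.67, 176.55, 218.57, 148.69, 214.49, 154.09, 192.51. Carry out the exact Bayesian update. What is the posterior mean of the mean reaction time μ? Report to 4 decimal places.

For Normal data with known variance σ², a Normal(μ₀, σ₀²) prior on μ is conjugate. Posterior precision = 1/σ₀² + n/σ²; posterior mean is the precision-weighted average of μ₀ and x̄.
Σxᵢ = 155.56 + 170.09 + 166.92 + 117.03 + 102.85 + 199.87 + 86.46 + 204.67 + 176.55 + 218.57 + 148.69 + 214.49 + 154.09 + 192.51 = 2308.35, so n·x̄ = 2308.35.
σ₀² = 71.70² = 5140.89, σ² = 38.31² = 1467.6561; σ² + n·σ₀² = 1467.6561 + 14·5140.89 = 73440.1161.
Posterior mean = (μ₀/σ₀² + n·x̄/σ²)/(1/σ₀² + n/σ²) = (σ²·μ₀ + σ₀²·n·x̄)/(σ² + n·σ₀²) = (1467.6561·174.37 + 5140.89·2308.35)/73440.1161 = 12122888.625657/73440.1161 = 165.0718.

165.0718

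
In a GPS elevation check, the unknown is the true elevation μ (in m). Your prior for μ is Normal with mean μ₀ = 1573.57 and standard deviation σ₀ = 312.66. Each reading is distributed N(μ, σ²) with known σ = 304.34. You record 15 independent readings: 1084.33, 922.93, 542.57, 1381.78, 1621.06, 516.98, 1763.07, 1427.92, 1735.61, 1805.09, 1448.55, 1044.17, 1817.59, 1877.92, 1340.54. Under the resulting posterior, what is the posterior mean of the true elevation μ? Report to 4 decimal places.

For Normal data with known variance σ², a Normal(μ₀, σ₀²) prior on μ is conjugate. Posterior precision = 1/σ₀² + n/σ²; posterior mean is the precision-weighted average of μ₀ and x̄.
Σxᵢ = 1084.33 + 922.93 + 542.57 + 1381.78 + 1621.06 + 516.98 + 1763.07 + 1427.92 + 1735.61 + 1805.09 + 1448.55 + 1044.17 + 1817.59 + 1877.92 + 1340.54 = 20330.11, so n·x̄ = 20330.11.
σ₀² = 312.66² = 97756.2756, σ² = 304.34² = 92622.8356; σ² + n·σ₀² = 92622.8356 + 15·97756.2756 = 1558966.9696.
Posterior mean = (μ₀/σ₀² + n·x̄/σ²)/(1/σ₀² + n/σ²) = (σ²·μ₀ + σ₀²·n·x̄)/(σ² + n·σ₀²) = (92622.8356·1573.57 + 97756.2756·20330.11)/1558966.9696 = 2133144351.553408/1558966.9696 = 1368.3063.

1368.3063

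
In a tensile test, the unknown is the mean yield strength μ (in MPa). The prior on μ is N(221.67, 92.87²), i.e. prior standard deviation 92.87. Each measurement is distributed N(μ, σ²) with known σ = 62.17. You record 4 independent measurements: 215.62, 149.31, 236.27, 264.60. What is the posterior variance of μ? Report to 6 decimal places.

868.927567

For Normal data with known variance σ², a Normal(μ₀, σ₀²) prior on μ is conjugate. Posterior precision = 1/σ₀² + n/σ²; posterior mean is the precision-weighted average of μ₀ and x̄.
σ₀² = 92.87² = 8624.8369, σ² = 62.17² = 3865.1089; σ² + n·σ₀² = 3865.1089 + 4·8624.8369 = 38364.4565.
Posterior precision = 1/σ₀² + n/σ² = 1/8624.8369 + 4/3865.1089 = (σ² + n·σ₀²)/(σ₀²σ²) = 38364.4565/(8624.8369·3865.1089); posterior variance σₙ² = σ₀²σ²/(σ² + n·σ₀²) = 8624.8369·3865.1089/38364.4565 = 868.927567.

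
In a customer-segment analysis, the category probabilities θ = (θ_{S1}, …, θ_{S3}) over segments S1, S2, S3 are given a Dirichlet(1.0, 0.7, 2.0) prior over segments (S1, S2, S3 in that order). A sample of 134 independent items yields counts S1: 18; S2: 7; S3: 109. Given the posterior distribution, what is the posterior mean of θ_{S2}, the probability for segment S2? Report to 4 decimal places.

0.0559

The Dirichlet prior is conjugate to the Multinomial likelihood: each posterior αⱼ = prior αⱼ + observed count nⱼ.
Posterior concentration: (19.0, 7.7, 111.0), total = 137.7.
E[θ_{S2}|data] = α_{S2}/Σα = 7.7/137.7 = 0.0559.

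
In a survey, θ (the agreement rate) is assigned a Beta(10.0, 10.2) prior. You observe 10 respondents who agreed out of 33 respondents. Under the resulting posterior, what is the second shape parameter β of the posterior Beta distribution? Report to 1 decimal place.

The Beta prior is conjugate to a Binomial/Bernoulli likelihood; the update adds successes to α and failures to β.
Posterior: Beta(α+k, β+n−k) = Beta(10.0+10, 10.2+23) = Beta(20.0, 33.2).
Posterior β = 33.2.

33.2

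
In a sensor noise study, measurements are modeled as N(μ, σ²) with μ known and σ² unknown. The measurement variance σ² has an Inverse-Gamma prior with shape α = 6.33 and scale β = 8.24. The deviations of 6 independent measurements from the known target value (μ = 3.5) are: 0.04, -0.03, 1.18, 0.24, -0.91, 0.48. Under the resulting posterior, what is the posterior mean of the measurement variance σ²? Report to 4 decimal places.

With known mean μ and an Inverse-Gamma(α, β) prior on σ², the Normal likelihood is conjugate: posterior is Inv-Gamma(α + n/2, β + Σ(xᵢ−μ)²/2).
Σ(xᵢ−μ)² = (0.04)² + (-0.03)² + (1.18)² + (0.24)² + (-0.91)² + (0.48)² = 2.5110.
Posterior: Inv-Gamma(6.33 + 6/2, 8.24 + 2.5110/2) = Inv-Gamma(9.33, 9.49550).
E[σ²|data] = β/(α−1) = 9.49550/8.33 = 1.1399.

1.1399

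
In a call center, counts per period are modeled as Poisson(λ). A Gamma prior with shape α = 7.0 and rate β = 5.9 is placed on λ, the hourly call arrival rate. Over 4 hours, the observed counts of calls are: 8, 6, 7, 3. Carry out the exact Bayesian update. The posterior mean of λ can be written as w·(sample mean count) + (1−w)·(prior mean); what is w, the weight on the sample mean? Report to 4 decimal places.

0.4040

With a Gamma(shape α, rate β) prior, the Poisson likelihood is conjugate: the posterior is Gamma(α + ΣXᵢ, β + n).
Posterior mean = (α₀+S)/(β₀+n) = [n/(β₀+n)]·(S/n) + [β₀/(β₀+n)]·(α₀/β₀), so only n and β₀ enter the weight.
Weight on data w = n/(β₀+n) = 4/(5.9+4) = 4/9.9 = 0.4040.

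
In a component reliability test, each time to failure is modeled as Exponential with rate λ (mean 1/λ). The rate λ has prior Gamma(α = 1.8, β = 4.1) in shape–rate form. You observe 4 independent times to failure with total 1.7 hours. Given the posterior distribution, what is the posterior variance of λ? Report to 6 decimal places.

0.172414

With a Gamma(shape α, rate β) prior on the exponential rate λ, the posterior after n observations with total T = Σxᵢ is Gamma(α+n, β+T).
Posterior: Gamma(1.8+4, 4.1+1.7) = Gamma(5.8, 5.8).
Var = α/β² = 0.172414.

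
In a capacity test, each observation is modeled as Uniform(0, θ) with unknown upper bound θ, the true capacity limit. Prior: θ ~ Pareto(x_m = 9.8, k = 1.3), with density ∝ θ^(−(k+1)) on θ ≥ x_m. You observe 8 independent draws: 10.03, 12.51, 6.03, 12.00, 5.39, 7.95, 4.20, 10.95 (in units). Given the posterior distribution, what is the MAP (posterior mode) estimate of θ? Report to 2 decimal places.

12.51

A Pareto(scale x_m, shape k) prior on the upper bound θ of Uniform(0, θ) is conjugate: posterior is Pareto(max(x_m, max xᵢ), k + n).
Sample maximum = 12.51; prior scale x_m = 9.8 → posterior scale = max = 12.51.
Posterior shape = 1.3 + 8 = 9.3.
The Pareto density is decreasing on [x_m, ∞), so the mode is x_m = 12.51.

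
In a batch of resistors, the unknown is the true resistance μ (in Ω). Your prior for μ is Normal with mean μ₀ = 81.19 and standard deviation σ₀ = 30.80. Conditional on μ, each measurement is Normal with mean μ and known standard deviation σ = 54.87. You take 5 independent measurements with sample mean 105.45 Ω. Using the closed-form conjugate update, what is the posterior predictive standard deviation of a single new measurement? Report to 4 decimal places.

58.1297

For Normal data with known variance σ², a Normal(μ₀, σ₀²) prior on μ is conjugate. Posterior precision = 1/σ₀² + n/σ²; posterior mean is the precision-weighted average of μ₀ and x̄.
σ₀² = 30.80² = 948.64, σ² = 54.87² = 3010.7169; σ² + n·σ₀² = 3010.7169 + 5·948.64 = 7753.9169.
Posterior precision = 1/σ₀² + n/σ² = 1/948.64 + 5/3010.7169 = (σ² + n·σ₀²)/(σ₀²σ²) = 7753.9169/(948.64·3010.7169); posterior variance σₙ² = σ₀²σ²/(σ² + n·σ₀²) = 948.64·3010.7169/7753.9169 = 368.341126.
Predictive variance for one new observation = σₙ² + σ² = 948.64·3010.7169/7753.9169 + 3010.7169 = σ²·(σ₀² + 7753.9169)/7753.9169 = 3010.7169·8702.5569/7753.9169 = 3379.058026; SD = √(3010.7169·8702.5569/7753.9169) = 58.1297.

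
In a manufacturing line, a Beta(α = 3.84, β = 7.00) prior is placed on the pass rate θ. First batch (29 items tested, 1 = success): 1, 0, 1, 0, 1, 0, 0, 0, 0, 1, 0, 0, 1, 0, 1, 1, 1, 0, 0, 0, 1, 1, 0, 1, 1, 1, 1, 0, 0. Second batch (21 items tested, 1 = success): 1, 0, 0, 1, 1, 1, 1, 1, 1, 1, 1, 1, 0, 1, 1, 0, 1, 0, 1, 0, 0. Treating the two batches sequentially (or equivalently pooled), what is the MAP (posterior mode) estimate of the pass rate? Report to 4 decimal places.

The Beta prior is conjugate to a Binomial/Bernoulli likelihood; the update adds successes to α and failures to β.
After batch 1: Beta(3.84+14, 7.00+15) = Beta(17.84, 22.00).
After batch 2: Beta(17.84+14, 22.00+7) = Beta(31.84, 29.00).
Mode of Beta(a,b) for a,b>1 is (a−1)/(a+b−2) = 30.84/58.84 = 0.5241.

0.5241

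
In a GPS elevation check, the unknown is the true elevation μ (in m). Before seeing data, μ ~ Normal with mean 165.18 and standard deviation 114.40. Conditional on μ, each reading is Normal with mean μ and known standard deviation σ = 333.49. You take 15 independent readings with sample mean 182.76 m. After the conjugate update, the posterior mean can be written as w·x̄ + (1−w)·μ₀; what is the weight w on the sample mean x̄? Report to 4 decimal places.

0.6384

For Normal data with known variance σ², a Normal(μ₀, σ₀²) prior on μ is conjugate. Posterior precision = 1/σ₀² + n/σ²; posterior mean is the precision-weighted average of μ₀ and x̄.
σ₀² = 114.40² = 13087.36, σ² = 333.49² = 111215.5801. Prior precision 1/σ₀² = 1/13087.36; data precision n/σ² = 15/111215.5801.
w = (n/σ²)/(1/σ₀² + n/σ²) = n·σ₀²/(σ² + n·σ₀²) = 15·13087.36/(111215.5801 + 15·13087.36) = 196310.4/307525.9801 = 0.6384.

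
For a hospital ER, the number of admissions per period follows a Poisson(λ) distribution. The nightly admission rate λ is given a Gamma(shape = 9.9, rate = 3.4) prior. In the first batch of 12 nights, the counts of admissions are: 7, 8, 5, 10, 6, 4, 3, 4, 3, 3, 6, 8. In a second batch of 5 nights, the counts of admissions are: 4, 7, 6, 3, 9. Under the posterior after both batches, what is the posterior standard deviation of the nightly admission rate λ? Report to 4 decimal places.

With a Gamma(shape α, rate β) prior, the Poisson likelihood is conjugate: the posterior is Gamma(α + ΣXᵢ, β + n).
Batch 1: sum of counts S = 67 over n = 12 nights.
After batch 1: Gamma(α+S, β+n) = Gamma(9.9+67, 3.4+12) = Gamma(76.9, 15.4).
Batch 2: sum of counts S = 29 over n = 5 nights.
After batch 2: Gamma(α+S, β+n) = Gamma(76.9+29, 15.4+5) = Gamma(105.9, 20.4).
SD = √α/β = √105.9/20.4 = 0.5044.

0.5044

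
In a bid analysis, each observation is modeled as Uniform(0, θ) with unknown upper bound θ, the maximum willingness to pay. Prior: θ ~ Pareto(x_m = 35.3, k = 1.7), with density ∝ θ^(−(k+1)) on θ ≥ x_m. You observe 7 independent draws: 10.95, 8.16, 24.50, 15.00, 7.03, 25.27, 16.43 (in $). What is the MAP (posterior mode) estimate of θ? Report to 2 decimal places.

A Pareto(scale x_m, shape k) prior on the upper bound θ of Uniform(0, θ) is conjugate: posterior is Pareto(max(x_m, max xᵢ), k + n).
Sample maximum = 25.27; prior scale x_m = 35.3 → posterior scale = max = 35.30.
Posterior shape = 1.7 + 7 = 8.7.
The Pareto density is decreasing on [x_m, ∞), so the mode is x_m = 35.30.

35.30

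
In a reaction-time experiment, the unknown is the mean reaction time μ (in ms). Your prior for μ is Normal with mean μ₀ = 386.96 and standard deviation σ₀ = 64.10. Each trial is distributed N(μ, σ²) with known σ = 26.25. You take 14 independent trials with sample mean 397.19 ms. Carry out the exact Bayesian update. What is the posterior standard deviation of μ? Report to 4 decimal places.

6.9740

For Normal data with known variance σ², a Normal(μ₀, σ₀²) prior on μ is conjugate. Posterior precision = 1/σ₀² + n/σ²; posterior mean is the precision-weighted average of μ₀ and x̄.
σ₀² = 64.10² = 4108.81, σ² = 26.25² = 689.0625; σ² + n·σ₀² = 689.0625 + 14·4108.81 = 58212.4025.
Posterior precision = 1/σ₀² + n/σ² = 1/4108.81 + 14/689.0625 = (σ² + n·σ₀²)/(σ₀²σ²) = 58212.4025/(4108.81·689.0625); posterior variance σₙ² = σ₀²σ²/(σ² + n·σ₀²) = 4108.81·689.0625/58212.4025 = 48.636146.
Posterior SD = √σₙ² = √(4108.81·689.0625/58212.4025) = 6.9740.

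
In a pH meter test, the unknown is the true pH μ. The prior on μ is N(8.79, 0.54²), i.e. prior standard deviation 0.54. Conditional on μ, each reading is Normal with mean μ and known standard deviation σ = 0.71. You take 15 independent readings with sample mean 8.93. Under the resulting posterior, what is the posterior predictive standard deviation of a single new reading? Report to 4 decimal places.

For Normal data with known variance σ², a Normal(μ₀, σ₀²) prior on μ is conjugate. Posterior precision = 1/σ₀² + n/σ²; posterior mean is the precision-weighted average of μ₀ and x̄.
σ₀² = 0.54² = 0.2916, σ² = 0.71² = 0.5041; σ² + n·σ₀² = 0.5041 + 15·0.2916 = 4.8781.
Posterior precision = 1/σ₀² + n/σ² = 1/0.2916 + 15/0.5041 = (σ² + n·σ₀²)/(σ₀²σ²) = 4.8781/(0.2916·0.5041); posterior variance σₙ² = σ₀²σ²/(σ² + n·σ₀²) = 0.2916·0.5041/4.8781 = 0.030134.
Predictive variance for one new observation = σₙ² + σ² = 0.2916·0.5041/4.8781 + 0.5041 = σ²·(σ₀² + 4.8781)/4.8781 = 0.5041·5.1697/4.8781 = 0.534234; SD = √(0.5041·5.1697/4.8781) = 0.7309.

0.7309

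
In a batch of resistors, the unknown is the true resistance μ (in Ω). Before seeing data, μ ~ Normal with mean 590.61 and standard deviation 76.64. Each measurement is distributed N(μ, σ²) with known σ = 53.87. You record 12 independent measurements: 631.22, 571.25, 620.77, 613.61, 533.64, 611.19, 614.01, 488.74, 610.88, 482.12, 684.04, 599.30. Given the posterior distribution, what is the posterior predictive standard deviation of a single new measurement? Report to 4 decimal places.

55.9843

For Normal data with known variance σ², a Normal(μ₀, σ₀²) prior on μ is conjugate. Posterior precision = 1/σ₀² + n/σ²; posterior mean is the precision-weighted average of μ₀ and x̄.
σ₀² = 76.64² = 5873.6896, σ² = 53.87² = 2901.9769; σ² + n·σ₀² = 2901.9769 + 12·5873.6896 = 73386.2521.
Posterior precision = 1/σ₀² + n/σ² = 1/5873.6896 + 12/2901.9769 = (σ² + n·σ₀²)/(σ₀²σ²) = 73386.2521/(5873.6896·2901.9769); posterior variance σₙ² = σ₀²σ²/(σ² + n·σ₀²) = 5873.6896·2901.9769/73386.2521 = 232.268457.
Predictive variance for one new observation = σₙ² + σ² = 5873.6896·2901.9769/73386.2521 + 2901.9769 = σ²·(σ₀² + 73386.2521)/73386.2521 = 2901.9769·79259.9417/73386.2521 = 3134.245357; SD = √(2901.9769·79259.9417/73386.2521) = 55.9843.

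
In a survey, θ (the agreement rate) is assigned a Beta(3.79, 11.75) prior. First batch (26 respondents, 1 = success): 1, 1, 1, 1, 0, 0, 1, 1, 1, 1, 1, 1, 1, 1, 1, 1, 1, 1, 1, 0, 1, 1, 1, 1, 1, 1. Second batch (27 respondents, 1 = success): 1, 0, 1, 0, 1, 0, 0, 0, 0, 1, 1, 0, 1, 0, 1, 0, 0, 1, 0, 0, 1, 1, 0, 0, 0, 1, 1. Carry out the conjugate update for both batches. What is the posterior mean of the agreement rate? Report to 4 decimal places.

0.5659

The Beta prior is conjugate to a Binomial/Bernoulli likelihood; the update adds successes to α and failures to β.
After batch 1: Beta(3.79+23, 11.75+3) = Beta(26.79, 14.75).
After batch 2: Beta(26.79+12, 14.75+15) = Beta(38.79, 29.75).
Posterior mean = α/(α+β) = 38.79/68.54 = 0.5659.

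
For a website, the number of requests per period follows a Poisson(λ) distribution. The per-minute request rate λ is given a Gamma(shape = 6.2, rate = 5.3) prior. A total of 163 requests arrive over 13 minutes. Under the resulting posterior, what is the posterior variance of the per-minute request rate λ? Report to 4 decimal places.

0.5052

With a Gamma(shape α, rate β) prior, the Poisson likelihood is conjugate: the posterior is Gamma(α + ΣXᵢ, β + n).
Posterior: Gamma(α+S, β+n) = Gamma(6.2+163, 5.3+13) = Gamma(169.2, 18.3).
Var = α/β² = 169.2/18.3² = 0.5052.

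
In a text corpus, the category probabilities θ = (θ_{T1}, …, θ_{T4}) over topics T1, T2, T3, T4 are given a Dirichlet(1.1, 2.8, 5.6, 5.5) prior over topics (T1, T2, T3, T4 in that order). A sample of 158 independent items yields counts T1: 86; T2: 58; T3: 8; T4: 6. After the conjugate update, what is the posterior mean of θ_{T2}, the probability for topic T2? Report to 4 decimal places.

The Dirichlet prior is conjugate to the Multinomial likelihood: each posterior αⱼ = prior αⱼ + observed count nⱼ.
Posterior concentration: (87.1, 60.8, 13.6, 11.5), total = 173.0.
E[θ_{T2}|data] = α_{T2}/Σα = 60.8/173.0 = 0.3514.

0.3514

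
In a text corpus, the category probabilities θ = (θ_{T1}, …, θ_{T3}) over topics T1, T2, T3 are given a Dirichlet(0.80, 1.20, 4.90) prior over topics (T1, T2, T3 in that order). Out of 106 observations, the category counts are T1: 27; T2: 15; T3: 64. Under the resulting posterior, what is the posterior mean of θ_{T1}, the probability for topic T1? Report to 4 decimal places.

The Dirichlet prior is conjugate to the Multinomial likelihood: each posterior αⱼ = prior αⱼ + observed count nⱼ.
Posterior concentration: (27.80, 16.20, 68.90), total = 112.90.
E[θ_{T1}|data] = α_{T1}/Σα = 27.80/112.90 = 0.2462.

0.2462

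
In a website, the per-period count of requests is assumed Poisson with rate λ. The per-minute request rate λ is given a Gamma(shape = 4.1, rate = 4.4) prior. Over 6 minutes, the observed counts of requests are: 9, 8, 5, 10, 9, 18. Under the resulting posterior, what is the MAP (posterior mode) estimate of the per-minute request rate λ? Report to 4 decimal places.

5.9712

With a Gamma(shape α, rate β) prior, the Poisson likelihood is conjugate: the posterior is Gamma(α + ΣXᵢ, β + n).
Sum of counts S = 59 over n = 6 minutes.
Posterior: Gamma(α+S, β+n) = Gamma(4.1+59, 4.4+6) = Gamma(63.1, 10.4).
Mode of Gamma(α,β) for α≥1 is (α−1)/β = 62.1/10.4 = 5.9712.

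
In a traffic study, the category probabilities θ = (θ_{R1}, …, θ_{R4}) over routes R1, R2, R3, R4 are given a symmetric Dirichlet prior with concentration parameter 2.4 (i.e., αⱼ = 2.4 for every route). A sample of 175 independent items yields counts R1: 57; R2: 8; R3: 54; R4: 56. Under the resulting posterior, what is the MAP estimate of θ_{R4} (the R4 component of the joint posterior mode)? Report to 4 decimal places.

0.3178

The Dirichlet prior is conjugate to the Multinomial likelihood: each posterior αⱼ = prior αⱼ + observed count nⱼ.
Posterior concentration: (59.4, 10.4, 56.4, 58.4), total = 184.6.
Joint mode component: (α_{R4}−1)/(Σα−K) = 57.4/180.6 = 0.3178.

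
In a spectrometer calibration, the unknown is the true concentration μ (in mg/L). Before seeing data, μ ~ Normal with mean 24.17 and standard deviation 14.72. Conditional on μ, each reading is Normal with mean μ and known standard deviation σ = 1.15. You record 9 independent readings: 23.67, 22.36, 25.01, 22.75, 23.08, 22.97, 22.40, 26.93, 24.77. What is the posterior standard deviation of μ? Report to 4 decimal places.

For Normal data with known variance σ², a Normal(μ₀, σ₀²) prior on μ is conjugate. Posterior precision = 1/σ₀² + n/σ²; posterior mean is the precision-weighted average of μ₀ and x̄.
σ₀² = 14.72² = 216.6784, σ² = 1.15² = 1.3225; σ² + n·σ₀² = 1.3225 + 9·216.6784 = 1951.4281.
Posterior precision = 1/σ₀² + n/σ² = 1/216.6784 + 9/1.3225 = (σ² + n·σ₀²)/(σ₀²σ²) = 1951.4281/(216.6784·1.3225); posterior variance σₙ² = σ₀²σ²/(σ² + n·σ₀²) = 216.6784·1.3225/1951.4281 = 0.146845.
Posterior SD = √σₙ² = √(216.6784·1.3225/1951.4281) = 0.3832.

0.3832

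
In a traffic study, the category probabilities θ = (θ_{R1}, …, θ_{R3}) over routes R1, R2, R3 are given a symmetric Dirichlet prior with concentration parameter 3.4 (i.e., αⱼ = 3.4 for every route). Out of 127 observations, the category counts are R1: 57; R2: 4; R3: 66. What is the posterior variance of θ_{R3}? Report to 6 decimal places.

0.001809

The Dirichlet prior is conjugate to the Multinomial likelihood: each posterior αⱼ = prior αⱼ + observed count nⱼ.
Posterior concentration: (60.4, 7.4, 69.4), total = 137.2.
Var[θ_j] = α_j(Σα−α_j)/((Σα)²(Σα+1)) = 69.4·67.8/(137.2²·138.2) = 0.001809.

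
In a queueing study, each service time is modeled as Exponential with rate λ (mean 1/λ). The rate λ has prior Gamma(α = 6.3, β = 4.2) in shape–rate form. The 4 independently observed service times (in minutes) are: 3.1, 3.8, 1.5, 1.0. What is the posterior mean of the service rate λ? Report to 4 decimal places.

0.7574

With a Gamma(shape α, rate β) prior on the exponential rate λ, the posterior after n observations with total T = Σxᵢ is Gamma(α+n, β+T).
Sum of observations T = 9.4 minutes; n = 4.
Posterior: Gamma(6.3+4, 4.2+9.4) = Gamma(10.3, 13.6).
Posterior mean of λ = α/β = 10.3/13.6 = 0.7574.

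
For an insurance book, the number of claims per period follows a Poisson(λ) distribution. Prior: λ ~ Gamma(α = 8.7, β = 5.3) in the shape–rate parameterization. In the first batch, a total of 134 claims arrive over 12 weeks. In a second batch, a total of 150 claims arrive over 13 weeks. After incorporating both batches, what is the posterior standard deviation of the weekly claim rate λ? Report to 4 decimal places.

0.5646

With a Gamma(shape α, rate β) prior, the Poisson likelihood is conjugate: the posterior is Gamma(α + ΣXᵢ, β + n).
After batch 1: Gamma(α+S, β+n) = Gamma(8.7+134, 5.3+12) = Gamma(142.7, 17.3).
After batch 2: Gamma(α+S, β+n) = Gamma(142.7+150, 17.3+13) = Gamma(292.7, 30.3).
SD = √α/β = √292.7/30.3 = 0.5646.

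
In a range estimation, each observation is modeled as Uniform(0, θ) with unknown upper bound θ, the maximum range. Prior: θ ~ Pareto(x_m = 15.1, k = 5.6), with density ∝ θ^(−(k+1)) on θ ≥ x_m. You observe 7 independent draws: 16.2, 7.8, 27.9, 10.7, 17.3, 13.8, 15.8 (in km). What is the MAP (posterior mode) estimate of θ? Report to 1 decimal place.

A Pareto(scale x_m, shape k) prior on the upper bound θ of Uniform(0, θ) is conjugate: posterior is Pareto(max(x_m, max xᵢ), k + n).
Sample maximum = 27.9; prior scale x_m = 15.1 → posterior scale = max = 27.9.
Posterior shape = 5.6 + 7 = 12.6.
The Pareto density is decreasing on [x_m, ∞), so the mode is x_m = 27.9.

27.9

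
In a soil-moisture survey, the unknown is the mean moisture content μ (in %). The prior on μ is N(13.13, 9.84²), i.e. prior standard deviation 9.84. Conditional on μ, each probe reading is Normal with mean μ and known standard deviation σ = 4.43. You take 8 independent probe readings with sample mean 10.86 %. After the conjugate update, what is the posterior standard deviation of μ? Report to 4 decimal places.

1.5468

For Normal data with known variance σ², a Normal(μ₀, σ₀²) prior on μ is conjugate. Posterior precision = 1/σ₀² + n/σ²; posterior mean is the precision-weighted average of μ₀ and x̄.
σ₀² = 9.84² = 96.8256, σ² = 4.43² = 19.6249; σ² + n·σ₀² = 19.6249 + 8·96.8256 = 794.2297.
Posterior precision = 1/σ₀² + n/σ² = 1/96.8256 + 8/19.6249 = (σ² + n·σ₀²)/(σ₀²σ²) = 794.2297/(96.8256·19.6249); posterior variance σₙ² = σ₀²σ²/(σ² + n·σ₀²) = 96.8256·19.6249/794.2297 = 2.392498.
Posterior SD = √σₙ² = √(96.8256·19.6249/794.2297) = 1.5468.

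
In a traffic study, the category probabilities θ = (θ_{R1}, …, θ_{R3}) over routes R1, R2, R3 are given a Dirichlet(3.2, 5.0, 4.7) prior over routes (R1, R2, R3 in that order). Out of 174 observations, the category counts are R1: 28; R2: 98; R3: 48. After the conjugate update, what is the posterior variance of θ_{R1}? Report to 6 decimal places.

The Dirichlet prior is conjugate to the Multinomial likelihood: each posterior αⱼ = prior αⱼ + observed count nⱼ.
Posterior concentration: (31.2, 103.0, 52.7), total = 186.9.
Var[θ_j] = α_j(Σα−α_j)/((Σα)²(Σα+1)) = 31.2·155.7/(186.9²·187.9) = 0.000740.

0.000740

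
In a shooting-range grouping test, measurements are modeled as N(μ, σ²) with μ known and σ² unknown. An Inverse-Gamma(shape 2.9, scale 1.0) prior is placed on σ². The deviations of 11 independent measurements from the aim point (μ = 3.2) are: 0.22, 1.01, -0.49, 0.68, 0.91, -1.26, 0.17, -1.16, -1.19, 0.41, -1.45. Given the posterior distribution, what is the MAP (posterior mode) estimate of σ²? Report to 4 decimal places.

With known mean μ and an Inverse-Gamma(α, β) prior on σ², the Normal likelihood is conjugate: posterior is Inv-Gamma(α + n/2, β + Σ(xᵢ−μ)²/2).
Σ(xᵢ−μ)² = (0.22)² + (1.01)² + (-0.49)² + (0.68)² + (0.91)² + (-1.26)² + (0.17)² + (-1.16)² + (-1.19)² + (0.41)² + (-1.45)² = 9.2479.
Posterior: Inv-Gamma(2.9 + 11/2, 1.0 + 9.2479/2) = Inv-Gamma(8.40, 5.62395).
Mode = β/(α+1) = 5.62395/9.40 = 0.5983.

0.5983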